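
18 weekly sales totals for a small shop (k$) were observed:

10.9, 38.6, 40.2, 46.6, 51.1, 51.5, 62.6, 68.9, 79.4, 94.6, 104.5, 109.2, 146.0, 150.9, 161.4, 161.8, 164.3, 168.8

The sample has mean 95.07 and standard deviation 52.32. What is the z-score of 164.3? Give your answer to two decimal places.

1.32

z = (164.3 − 95.07) / 52.32 = 1.32.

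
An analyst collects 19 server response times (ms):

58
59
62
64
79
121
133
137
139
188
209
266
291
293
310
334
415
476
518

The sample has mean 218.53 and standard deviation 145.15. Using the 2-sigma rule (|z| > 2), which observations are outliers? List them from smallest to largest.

Cutoffs at x̄ ± 2s: 218.53 ± 2·145.15 = [-71.77, 508.83].
518: z = 2.06, |z| > 2 → outlier.
Every other value lies within [-71.77, 508.83].

518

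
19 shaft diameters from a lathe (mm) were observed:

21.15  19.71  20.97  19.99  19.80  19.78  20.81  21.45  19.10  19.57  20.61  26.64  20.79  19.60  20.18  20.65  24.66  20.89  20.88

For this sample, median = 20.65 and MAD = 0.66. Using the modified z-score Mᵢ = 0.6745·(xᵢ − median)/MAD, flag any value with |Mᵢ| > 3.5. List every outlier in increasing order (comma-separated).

|Mᵢ| > 3.5 ⇔ |xᵢ − 20.65| > 3.5·0.66/0.6745 = 3.42.
So outliers lie outside [17.23, 24.07].
24.66: M = 4.10 → outlier.
26.64: M = 6.12 → outlier.

24.66, 26.64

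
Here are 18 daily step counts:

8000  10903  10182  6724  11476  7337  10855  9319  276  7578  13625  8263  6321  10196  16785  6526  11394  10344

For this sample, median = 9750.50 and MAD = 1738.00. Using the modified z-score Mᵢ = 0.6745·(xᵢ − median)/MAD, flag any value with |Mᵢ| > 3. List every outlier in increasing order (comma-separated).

|Mᵢ| > 3 ⇔ |xᵢ − 9750.50| > 3·1738.00/0.6745 = 7730.17.
So outliers lie outside [2020.33, 17480.67].
276: M = -3.68 → outlier.

276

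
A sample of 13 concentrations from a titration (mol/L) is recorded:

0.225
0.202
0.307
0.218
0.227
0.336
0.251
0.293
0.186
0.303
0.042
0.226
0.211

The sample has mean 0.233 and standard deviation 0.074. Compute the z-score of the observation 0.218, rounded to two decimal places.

z = (0.218 − 0.233) / 0.074 = -0.20.

-0.20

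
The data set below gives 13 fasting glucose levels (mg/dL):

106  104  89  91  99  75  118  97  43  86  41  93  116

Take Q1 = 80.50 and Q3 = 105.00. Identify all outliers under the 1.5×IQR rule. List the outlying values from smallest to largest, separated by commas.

IQR = Q3 − Q1 = 105.00 − 80.50 = 24.50.
Lower fence = Q1 − 1.5·IQR = 80.50 − 36.75 = 43.75.
Upper fence = Q3 + 1.5·IQR = 105.00 + 36.75 = 141.75.
41 < 43.75 → outlier.
43 < 43.75 → outlier.
All remaining values lie within [43.75, 141.75].

41, 43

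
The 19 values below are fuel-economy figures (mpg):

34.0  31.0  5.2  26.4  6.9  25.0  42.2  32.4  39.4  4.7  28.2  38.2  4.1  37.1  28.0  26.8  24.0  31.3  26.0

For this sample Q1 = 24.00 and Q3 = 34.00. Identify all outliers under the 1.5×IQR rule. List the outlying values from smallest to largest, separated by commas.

4.1, 4.7, 5.2, 6.9

IQR = Q3 − Q1 = 34.00 − 24.00 = 10.00.
Lower fence = Q1 − 1.5·IQR = 24.00 − 15.00 = 9.00.
Upper fence = Q3 + 1.5·IQR = 34.00 + 15.00 = 49.00.
4.1 < 9.00 → outlier.
4.7 < 9.00 → outlier.
5.2 < 9.00 → outlier.
6.9 < 9.00 → outlier.
All remaining values lie within [9.00, 49.00].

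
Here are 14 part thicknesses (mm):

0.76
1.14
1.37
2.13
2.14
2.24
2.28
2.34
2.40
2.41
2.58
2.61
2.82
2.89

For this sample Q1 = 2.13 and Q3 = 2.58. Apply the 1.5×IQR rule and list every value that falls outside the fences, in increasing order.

0.76, 1.14, 1.37

IQR = Q3 − Q1 = 2.58 − 2.13 = 0.45.
Lower fence = Q1 − 1.5·IQR = 2.13 − 0.675 = 1.455.
Upper fence = Q3 + 1.5·IQR = 2.58 + 0.675 = 3.255.
0.76 < 1.455 → outlier.
1.14 < 1.455 → outlier.
1.37 < 1.455 → outlier.
All remaining values lie within [1.455, 3.255].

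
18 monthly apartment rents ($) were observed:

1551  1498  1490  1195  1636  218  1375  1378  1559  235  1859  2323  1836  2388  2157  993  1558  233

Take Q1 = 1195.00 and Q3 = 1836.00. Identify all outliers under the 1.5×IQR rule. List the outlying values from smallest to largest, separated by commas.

218, 233

IQR = Q3 − Q1 = 1836.00 − 1195.00 = 641.00.
Lower fence = Q1 − 1.5·IQR = 1195.00 − 961.50 = 233.50.
Upper fence = Q3 + 1.5·IQR = 1836.00 + 961.50 = 2797.50.
218 < 233.50 → outlier.
233 < 233.50 → outlier.
All remaining values lie within [233.50, 2797.50].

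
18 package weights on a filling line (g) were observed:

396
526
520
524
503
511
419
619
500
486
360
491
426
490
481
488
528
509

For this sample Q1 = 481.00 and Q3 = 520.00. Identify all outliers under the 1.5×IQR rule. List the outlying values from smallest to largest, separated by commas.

360, 396, 419, 619

IQR = Q3 − Q1 = 520.00 − 481.00 = 39.00.
Lower fence = Q1 − 1.5·IQR = 481.00 − 58.50 = 422.50.
Upper fence = Q3 + 1.5·IQR = 520.00 + 58.50 = 578.50.
360 < 422.50 → outlier.
396 < 422.50 → outlier.
419 < 422.50 → outlier.
619 > 578.50 → outlier.
All remaining values lie within [422.50, 578.50].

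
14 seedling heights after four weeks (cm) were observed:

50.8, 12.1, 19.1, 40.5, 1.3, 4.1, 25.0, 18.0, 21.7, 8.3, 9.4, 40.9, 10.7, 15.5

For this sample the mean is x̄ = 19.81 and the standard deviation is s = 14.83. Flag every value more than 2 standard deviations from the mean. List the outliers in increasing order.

Cutoffs at x̄ ± 2s: 19.81 ± 2·14.83 = [-9.85, 49.47].
50.8: z = 2.09, |z| > 2 → outlier.
Every other value lies within [-9.85, 49.47].

50.8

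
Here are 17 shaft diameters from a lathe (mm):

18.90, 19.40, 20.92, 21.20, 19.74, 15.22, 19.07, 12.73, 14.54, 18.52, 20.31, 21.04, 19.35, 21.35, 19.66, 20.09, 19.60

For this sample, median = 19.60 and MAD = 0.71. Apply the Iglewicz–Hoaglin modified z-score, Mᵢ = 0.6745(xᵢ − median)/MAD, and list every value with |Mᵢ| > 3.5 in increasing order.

|Mᵢ| > 3.5 ⇔ |xᵢ − 19.60| > 3.5·0.71/0.6745 = 3.68.
So outliers lie outside [15.92, 23.28].
12.73: M = -6.53 → outlier.
14.54: M = -4.81 → outlier.
15.22: M = -4.16 → outlier.

12.73, 14.54, 15.22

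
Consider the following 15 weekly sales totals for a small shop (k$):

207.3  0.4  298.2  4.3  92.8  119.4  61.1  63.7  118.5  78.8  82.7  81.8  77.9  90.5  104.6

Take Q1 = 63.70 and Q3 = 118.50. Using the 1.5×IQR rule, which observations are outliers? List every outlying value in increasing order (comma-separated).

207.3, 298.2

IQR = Q3 − Q1 = 118.50 − 63.70 = 54.80.
Lower fence = Q1 − 1.5·IQR = 63.70 − 82.20 = -18.50.
Upper fence = Q3 + 1.5·IQR = 118.50 + 82.20 = 200.70.
207.3 > 200.70 → outlier.
298.2 > 200.70 → outlier.
All remaining values lie within [-18.50, 200.70].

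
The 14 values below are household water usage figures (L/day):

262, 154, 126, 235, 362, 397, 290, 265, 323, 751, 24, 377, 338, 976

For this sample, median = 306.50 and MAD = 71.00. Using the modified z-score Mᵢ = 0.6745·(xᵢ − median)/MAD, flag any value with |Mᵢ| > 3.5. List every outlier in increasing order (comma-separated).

751, 976

|Mᵢ| > 3.5 ⇔ |xᵢ − 306.50| > 3.5·71.00/0.6745 = 368.42.
So outliers lie outside [-61.92, 674.92].
751: M = 4.22 → outlier.
976: M = 6.36 → outlier.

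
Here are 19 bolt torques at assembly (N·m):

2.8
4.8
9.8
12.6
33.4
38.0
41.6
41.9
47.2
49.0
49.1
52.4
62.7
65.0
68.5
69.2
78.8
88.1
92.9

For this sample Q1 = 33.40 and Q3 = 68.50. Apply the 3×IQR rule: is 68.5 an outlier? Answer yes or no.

IQR = Q3 − Q1 = 68.50 − 33.40 = 35.10.
Lower fence = Q1 − 3·IQR = 33.40 − 105.30 = -71.90.
Upper fence = Q3 + 3·IQR = 68.50 + 105.30 = 173.80.
68.5 lies within [-71.90, 173.80].

no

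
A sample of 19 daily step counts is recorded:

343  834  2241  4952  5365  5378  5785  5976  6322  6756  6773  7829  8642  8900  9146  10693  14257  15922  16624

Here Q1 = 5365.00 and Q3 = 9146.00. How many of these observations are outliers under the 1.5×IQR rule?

IQR = 3781.00; fences at 5365.00 − 5671.50 = -306.50 and 9146.00 + 5671.50 = 14817.50.
Outside the cutoffs: 15922, 16624.

2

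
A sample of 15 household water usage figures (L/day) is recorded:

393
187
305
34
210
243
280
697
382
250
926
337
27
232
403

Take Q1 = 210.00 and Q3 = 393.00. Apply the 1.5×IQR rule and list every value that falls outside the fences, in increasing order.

IQR = Q3 − Q1 = 393.00 − 210.00 = 183.00.
Lower fence = Q1 − 1.5·IQR = 210.00 − 274.50 = -64.50.
Upper fence = Q3 + 1.5·IQR = 393.00 + 274.50 = 667.50.
697 > 667.50 → outlier.
926 > 667.50 → outlier.
All remaining values lie within [-64.50, 667.50].

697, 926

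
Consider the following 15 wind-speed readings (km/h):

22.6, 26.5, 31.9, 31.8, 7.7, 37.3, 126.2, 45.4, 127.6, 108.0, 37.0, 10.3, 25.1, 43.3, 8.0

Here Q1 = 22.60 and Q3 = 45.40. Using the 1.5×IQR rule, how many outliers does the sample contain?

IQR = 22.80; fences at 22.60 − 34.20 = -11.60 and 45.40 + 34.20 = 79.60.
Outside the cutoffs: 108.0, 126.2, 127.6.

3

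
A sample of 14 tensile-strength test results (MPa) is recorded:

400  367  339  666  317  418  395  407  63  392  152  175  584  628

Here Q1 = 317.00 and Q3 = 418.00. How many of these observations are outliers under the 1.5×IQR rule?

IQR = 101.00; fences at 317.00 − 151.50 = 165.50 and 418.00 + 151.50 = 569.50.
Outside the cutoffs: 63, 152, 584, 628, 666.

5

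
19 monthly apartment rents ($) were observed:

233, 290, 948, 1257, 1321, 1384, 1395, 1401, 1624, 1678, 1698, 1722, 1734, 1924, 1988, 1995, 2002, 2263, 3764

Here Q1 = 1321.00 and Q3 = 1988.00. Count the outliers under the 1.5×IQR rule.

IQR = 667.00; fences at 1321.00 − 1000.50 = 320.50 and 1988.00 + 1000.50 = 2988.50.
Outside the cutoffs: 233, 290, 3764.

3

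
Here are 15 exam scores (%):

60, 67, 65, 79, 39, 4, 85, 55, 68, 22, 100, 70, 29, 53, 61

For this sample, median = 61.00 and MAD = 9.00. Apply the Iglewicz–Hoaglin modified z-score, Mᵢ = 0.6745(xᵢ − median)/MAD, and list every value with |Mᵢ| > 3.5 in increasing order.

4

|Mᵢ| > 3.5 ⇔ |xᵢ − 61.00| > 3.5·9.00/0.6745 = 46.70.
So outliers lie outside [14.30, 107.70].
4: M = -4.27 → outlier.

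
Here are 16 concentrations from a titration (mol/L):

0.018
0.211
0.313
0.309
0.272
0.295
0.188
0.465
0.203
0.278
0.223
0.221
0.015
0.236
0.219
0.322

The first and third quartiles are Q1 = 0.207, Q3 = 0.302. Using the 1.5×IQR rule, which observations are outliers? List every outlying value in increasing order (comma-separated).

IQR = Q3 − Q1 = 0.302 − 0.207 = 0.095.
Lower fence = Q1 − 1.5·IQR = 0.207 − 0.1425 = 0.0645.
Upper fence = Q3 + 1.5·IQR = 0.302 + 0.1425 = 0.4445.
0.015 < 0.0645 → outlier.
0.018 < 0.0645 → outlier.
0.465 > 0.4445 → outlier.
All remaining values lie within [0.0645, 0.4445].

0.015, 0.018, 0.465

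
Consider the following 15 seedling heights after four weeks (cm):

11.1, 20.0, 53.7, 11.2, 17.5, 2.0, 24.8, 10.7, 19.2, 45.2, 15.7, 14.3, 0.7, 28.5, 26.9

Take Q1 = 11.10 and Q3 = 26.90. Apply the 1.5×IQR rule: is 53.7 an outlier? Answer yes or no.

yes

IQR = Q3 − Q1 = 26.90 − 11.10 = 15.80.
Lower fence = Q1 − 1.5·IQR = 11.10 − 23.70 = -12.60.
Upper fence = Q3 + 1.5·IQR = 26.90 + 23.70 = 50.60.
53.7 lies above the upper fence.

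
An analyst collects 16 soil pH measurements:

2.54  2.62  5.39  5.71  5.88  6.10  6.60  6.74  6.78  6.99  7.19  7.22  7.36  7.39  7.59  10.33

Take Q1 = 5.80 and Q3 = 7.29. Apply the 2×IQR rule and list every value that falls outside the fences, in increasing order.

IQR = Q3 − Q1 = 7.29 − 5.80 = 1.49.
Lower fence = Q1 − 2·IQR = 5.80 − 2.98 = 2.82.
Upper fence = Q3 + 2·IQR = 7.29 + 2.98 = 10.27.
2.54 < 2.82 → outlier.
2.62 < 2.82 → outlier.
10.33 > 10.27 → outlier.
All remaining values lie within [2.82, 10.27].

2.54, 2.62, 10.33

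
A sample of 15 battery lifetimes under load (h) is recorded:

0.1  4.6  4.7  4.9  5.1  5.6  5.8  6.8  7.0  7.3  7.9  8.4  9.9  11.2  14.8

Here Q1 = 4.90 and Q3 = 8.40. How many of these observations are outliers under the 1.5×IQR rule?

1

IQR = 3.50; fences at 4.90 − 5.25 = -0.35 and 8.40 + 5.25 = 13.65.
Outside the cutoffs: 14.8.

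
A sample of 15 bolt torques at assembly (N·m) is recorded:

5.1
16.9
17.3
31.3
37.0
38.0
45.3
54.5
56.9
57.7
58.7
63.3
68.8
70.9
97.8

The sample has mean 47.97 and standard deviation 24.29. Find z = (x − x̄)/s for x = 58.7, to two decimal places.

z = (58.7 − 47.97) / 24.29 = 0.44.

0.44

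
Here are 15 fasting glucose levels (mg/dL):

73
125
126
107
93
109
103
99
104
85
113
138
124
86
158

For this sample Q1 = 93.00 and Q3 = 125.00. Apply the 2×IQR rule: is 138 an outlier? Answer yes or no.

no

IQR = Q3 − Q1 = 125.00 − 93.00 = 32.00.
Lower fence = Q1 − 2·IQR = 93.00 − 64.00 = 29.00.
Upper fence = Q3 + 2·IQR = 125.00 + 64.00 = 189.00.
138 lies within [29.00, 189.00].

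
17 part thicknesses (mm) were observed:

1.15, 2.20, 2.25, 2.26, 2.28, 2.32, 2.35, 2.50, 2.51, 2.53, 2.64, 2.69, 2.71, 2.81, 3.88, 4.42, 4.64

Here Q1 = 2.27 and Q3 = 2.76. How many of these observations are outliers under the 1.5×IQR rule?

4

IQR = 0.49; fences at 2.27 − 0.735 = 1.535 and 2.76 + 0.735 = 3.495.
Outside the cutoffs: 1.15, 3.88, 4.42, 4.64.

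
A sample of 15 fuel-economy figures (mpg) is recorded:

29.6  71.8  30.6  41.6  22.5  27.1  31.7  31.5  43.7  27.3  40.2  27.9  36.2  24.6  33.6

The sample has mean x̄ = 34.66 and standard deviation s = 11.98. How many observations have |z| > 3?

1

Cutoffs: x̄ ± 3s = [-1.28, 70.60].
Outside the cutoffs: 71.8.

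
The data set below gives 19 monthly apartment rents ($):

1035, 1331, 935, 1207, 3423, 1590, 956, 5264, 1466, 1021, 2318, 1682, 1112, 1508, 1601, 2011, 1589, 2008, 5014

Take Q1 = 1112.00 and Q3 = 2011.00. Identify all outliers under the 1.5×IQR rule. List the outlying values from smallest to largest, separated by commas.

IQR = Q3 − Q1 = 2011.00 − 1112.00 = 899.00.
Lower fence = Q1 − 1.5·IQR = 1112.00 − 1348.50 = -236.50.
Upper fence = Q3 + 1.5·IQR = 2011.00 + 1348.50 = 3359.50.
3423 > 3359.50 → outlier.
5014 > 3359.50 → outlier.
5264 > 3359.50 → outlier.
All remaining values lie within [-236.50, 3359.50].

3423, 5014, 5264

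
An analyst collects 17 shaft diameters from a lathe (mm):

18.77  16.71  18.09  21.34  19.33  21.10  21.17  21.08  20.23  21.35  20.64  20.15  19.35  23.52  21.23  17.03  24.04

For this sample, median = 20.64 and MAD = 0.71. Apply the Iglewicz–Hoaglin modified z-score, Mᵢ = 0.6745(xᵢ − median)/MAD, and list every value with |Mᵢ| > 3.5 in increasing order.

16.71

|Mᵢ| > 3.5 ⇔ |xᵢ − 20.64| > 3.5·0.71/0.6745 = 3.68.
So outliers lie outside [16.96, 24.32].
16.71: M = -3.73 → outlier.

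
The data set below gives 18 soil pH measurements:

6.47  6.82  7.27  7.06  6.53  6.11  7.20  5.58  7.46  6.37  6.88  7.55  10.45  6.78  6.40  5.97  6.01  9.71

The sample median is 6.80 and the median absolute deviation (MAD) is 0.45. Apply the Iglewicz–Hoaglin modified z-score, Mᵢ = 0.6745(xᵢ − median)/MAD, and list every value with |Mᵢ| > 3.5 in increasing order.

|Mᵢ| > 3.5 ⇔ |xᵢ − 6.80| > 3.5·0.45/0.6745 = 2.34.
So outliers lie outside [4.46, 9.14].
9.71: M = 4.36 → outlier.
10.45: M = 5.47 → outlier.

9.71, 10.45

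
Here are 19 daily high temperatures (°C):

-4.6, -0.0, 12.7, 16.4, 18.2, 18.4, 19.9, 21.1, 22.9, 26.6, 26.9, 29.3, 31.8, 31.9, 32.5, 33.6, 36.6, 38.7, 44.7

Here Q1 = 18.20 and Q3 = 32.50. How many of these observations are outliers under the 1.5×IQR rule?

IQR = 14.30; fences at 18.20 − 21.45 = -3.25 and 32.50 + 21.45 = 53.95.
Outside the cutoffs: -4.6.

1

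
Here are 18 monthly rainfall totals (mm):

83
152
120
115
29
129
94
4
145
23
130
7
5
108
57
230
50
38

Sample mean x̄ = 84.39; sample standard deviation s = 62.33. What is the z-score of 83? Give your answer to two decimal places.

-0.02

z = (83 − 84.39) / 62.33 = -0.02.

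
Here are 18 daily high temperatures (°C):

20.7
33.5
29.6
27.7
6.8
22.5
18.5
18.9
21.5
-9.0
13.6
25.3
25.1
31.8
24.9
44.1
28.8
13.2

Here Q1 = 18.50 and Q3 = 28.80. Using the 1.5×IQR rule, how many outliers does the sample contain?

1

IQR = 10.30; fences at 18.50 − 15.45 = 3.05 and 28.80 + 15.45 = 44.25.
Outside the cutoffs: -9.0.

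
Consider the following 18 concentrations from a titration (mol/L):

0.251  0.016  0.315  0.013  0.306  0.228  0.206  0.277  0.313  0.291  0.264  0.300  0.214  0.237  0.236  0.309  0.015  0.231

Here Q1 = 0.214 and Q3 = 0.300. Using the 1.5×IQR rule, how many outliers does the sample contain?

IQR = 0.086; fences at 0.214 − 0.129 = 0.085 and 0.300 + 0.129 = 0.429.
Outside the cutoffs: 0.013, 0.015, 0.016.

3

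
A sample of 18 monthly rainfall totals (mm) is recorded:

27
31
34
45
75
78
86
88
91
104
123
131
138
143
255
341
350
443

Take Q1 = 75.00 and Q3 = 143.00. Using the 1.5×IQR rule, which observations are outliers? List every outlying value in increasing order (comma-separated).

IQR = Q3 − Q1 = 143.00 − 75.00 = 68.00.
Lower fence = Q1 − 1.5·IQR = 75.00 − 102.00 = -27.00.
Upper fence = Q3 + 1.5·IQR = 143.00 + 102.00 = 245.00.
255 > 245.00 → outlier.
341 > 245.00 → outlier.
350 > 245.00 → outlier.
443 > 245.00 → outlier.
All remaining values lie within [-27.00, 245.00].

255, 341, 350, 443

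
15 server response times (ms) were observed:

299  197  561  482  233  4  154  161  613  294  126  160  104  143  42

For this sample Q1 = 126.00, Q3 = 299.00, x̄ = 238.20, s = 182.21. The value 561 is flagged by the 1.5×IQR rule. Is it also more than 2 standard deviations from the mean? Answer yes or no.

z = (561 − 238.20) / 182.21 = 1.77.
|z| = 1.77 ≤ 2.

no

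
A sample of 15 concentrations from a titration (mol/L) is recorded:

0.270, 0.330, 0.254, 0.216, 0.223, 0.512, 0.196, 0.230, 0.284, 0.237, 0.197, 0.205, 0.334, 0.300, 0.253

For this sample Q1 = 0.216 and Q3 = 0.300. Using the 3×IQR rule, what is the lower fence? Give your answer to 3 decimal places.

IQR = Q3 − Q1 = 0.300 − 0.216 = 0.084.
Lower fence = Q1 − 3·IQR = 0.216 − 0.252 = -0.036.
Upper fence = Q3 + 3·IQR = 0.300 + 0.252 = 0.552.

-0.036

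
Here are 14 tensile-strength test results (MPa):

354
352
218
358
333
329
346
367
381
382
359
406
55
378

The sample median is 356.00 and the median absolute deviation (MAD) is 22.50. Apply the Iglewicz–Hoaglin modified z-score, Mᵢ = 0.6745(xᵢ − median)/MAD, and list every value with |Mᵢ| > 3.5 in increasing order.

55, 218

|Mᵢ| > 3.5 ⇔ |xᵢ − 356.00| > 3.5·22.50/0.6745 = 116.75.
So outliers lie outside [239.25, 472.75].
55: M = -9.02 → outlier.
218: M = -4.14 → outlier.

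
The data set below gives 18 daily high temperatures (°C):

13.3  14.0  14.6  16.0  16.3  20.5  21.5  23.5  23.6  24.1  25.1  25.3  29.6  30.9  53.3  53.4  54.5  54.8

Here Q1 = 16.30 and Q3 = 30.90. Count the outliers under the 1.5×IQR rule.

4

IQR = 14.60; fences at 16.30 − 21.90 = -5.60 and 30.90 + 21.90 = 52.80.
Outside the cutoffs: 53.3, 53.4, 54.5, 54.8.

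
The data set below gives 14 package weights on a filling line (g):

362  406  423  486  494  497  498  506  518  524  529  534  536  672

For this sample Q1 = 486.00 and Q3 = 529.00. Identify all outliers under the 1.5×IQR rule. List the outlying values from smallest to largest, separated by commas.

362, 406, 672

IQR = Q3 − Q1 = 529.00 − 486.00 = 43.00.
Lower fence = Q1 − 1.5·IQR = 486.00 − 64.50 = 421.50.
Upper fence = Q3 + 1.5·IQR = 529.00 + 64.50 = 593.50.
362 < 421.50 → outlier.
406 < 421.50 → outlier.
672 > 593.50 → outlier.
All remaining values lie within [421.50, 593.50].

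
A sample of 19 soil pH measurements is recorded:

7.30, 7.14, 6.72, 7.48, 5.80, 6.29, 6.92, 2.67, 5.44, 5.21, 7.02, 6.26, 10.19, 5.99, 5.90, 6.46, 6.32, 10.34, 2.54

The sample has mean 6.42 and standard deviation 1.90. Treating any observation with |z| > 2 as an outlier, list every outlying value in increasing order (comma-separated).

2.54, 10.34

Cutoffs at x̄ ± 2s: 6.42 ± 2·1.90 = [2.62, 10.22].
2.54: z = -2.04, |z| > 2 → outlier.
10.34: z = 2.06, |z| > 2 → outlier.
Every other value lies within [2.62, 10.22].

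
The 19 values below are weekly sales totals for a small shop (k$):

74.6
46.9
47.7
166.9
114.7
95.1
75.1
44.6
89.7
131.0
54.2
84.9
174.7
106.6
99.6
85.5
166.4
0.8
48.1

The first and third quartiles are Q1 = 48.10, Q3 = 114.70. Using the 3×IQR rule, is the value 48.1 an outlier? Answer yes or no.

no

IQR = Q3 − Q1 = 114.70 − 48.10 = 66.60.
Lower fence = Q1 − 3·IQR = 48.10 − 199.80 = -151.70.
Upper fence = Q3 + 3·IQR = 114.70 + 199.80 = 314.50.
48.1 lies within [-151.70, 314.50].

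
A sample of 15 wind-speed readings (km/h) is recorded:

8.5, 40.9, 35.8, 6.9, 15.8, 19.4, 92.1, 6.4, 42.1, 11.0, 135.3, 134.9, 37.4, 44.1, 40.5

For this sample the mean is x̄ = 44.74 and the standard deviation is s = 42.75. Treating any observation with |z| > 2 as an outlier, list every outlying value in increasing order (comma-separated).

Cutoffs at x̄ ± 2s: 44.74 ± 2·42.75 = [-40.76, 130.24].
134.9: z = 2.11, |z| > 2 → outlier.
135.3: z = 2.12, |z| > 2 → outlier.
Every other value lies within [-40.76, 130.24].

134.9, 135.3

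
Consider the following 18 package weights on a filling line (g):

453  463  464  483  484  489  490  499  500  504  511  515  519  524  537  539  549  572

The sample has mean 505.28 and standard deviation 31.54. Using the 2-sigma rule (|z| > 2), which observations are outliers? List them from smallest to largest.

Cutoffs at x̄ ± 2s: 505.28 ± 2·31.54 = [442.20, 568.36].
572: z = 2.12, |z| > 2 → outlier.
Every other value lies within [442.20, 568.36].

572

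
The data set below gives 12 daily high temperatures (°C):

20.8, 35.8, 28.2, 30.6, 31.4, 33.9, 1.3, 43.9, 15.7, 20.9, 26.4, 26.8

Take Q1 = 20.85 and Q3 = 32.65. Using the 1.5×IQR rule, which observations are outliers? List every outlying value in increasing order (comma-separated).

IQR = Q3 − Q1 = 32.65 − 20.85 = 11.80.
Lower fence = Q1 − 1.5·IQR = 20.85 − 17.70 = 3.15.
Upper fence = Q3 + 1.5·IQR = 32.65 + 17.70 = 50.35.
1.3 < 3.15 → outlier.
All remaining values lie within [3.15, 50.35].

1.3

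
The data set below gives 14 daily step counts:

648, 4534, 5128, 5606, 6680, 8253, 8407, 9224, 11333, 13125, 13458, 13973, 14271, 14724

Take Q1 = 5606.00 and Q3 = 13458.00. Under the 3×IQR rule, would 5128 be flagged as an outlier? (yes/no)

IQR = Q3 − Q1 = 13458.00 − 5606.00 = 7852.00.
Lower fence = Q1 − 3·IQR = 5606.00 − 23556.00 = -17950.00.
Upper fence = Q3 + 3·IQR = 13458.00 + 23556.00 = 37014.00.
5128 lies within [-17950.00, 37014.00].

no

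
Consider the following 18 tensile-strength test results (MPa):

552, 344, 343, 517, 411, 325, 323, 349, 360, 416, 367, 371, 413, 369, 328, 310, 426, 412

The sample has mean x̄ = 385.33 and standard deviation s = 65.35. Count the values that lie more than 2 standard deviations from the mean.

2

Cutoffs: x̄ ± 2s = [254.63, 516.03].
Outside the cutoffs: 517, 552.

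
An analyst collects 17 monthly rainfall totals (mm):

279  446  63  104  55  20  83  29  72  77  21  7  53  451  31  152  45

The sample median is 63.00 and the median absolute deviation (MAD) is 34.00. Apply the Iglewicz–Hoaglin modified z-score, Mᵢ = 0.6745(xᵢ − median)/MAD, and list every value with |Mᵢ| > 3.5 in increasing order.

|Mᵢ| > 3.5 ⇔ |xᵢ − 63.00| > 3.5·34.00/0.6745 = 176.43.
So outliers lie outside [-113.43, 239.43].
279: M = 4.29 → outlier.
446: M = 7.60 → outlier.
451: M = 7.70 → outlier.

279, 446, 451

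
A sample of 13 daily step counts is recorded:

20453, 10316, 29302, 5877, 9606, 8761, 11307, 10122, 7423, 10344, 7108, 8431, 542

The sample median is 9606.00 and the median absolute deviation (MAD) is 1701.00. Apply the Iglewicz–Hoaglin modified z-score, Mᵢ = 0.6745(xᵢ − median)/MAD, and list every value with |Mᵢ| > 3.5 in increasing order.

542, 20453, 29302

|Mᵢ| > 3.5 ⇔ |xᵢ − 9606.00| > 3.5·1701.00/0.6745 = 8826.54.
So outliers lie outside [779.46, 18432.54].
542: M = -3.59 → outlier.
20453: M = 4.30 → outlier.
29302: M = 7.81 → outlier.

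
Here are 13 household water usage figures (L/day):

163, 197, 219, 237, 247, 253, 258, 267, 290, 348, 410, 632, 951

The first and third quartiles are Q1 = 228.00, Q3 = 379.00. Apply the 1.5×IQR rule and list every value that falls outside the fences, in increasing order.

632, 951

IQR = Q3 − Q1 = 379.00 − 228.00 = 151.00.
Lower fence = Q1 − 1.5·IQR = 228.00 − 226.50 = 1.50.
Upper fence = Q3 + 1.5·IQR = 379.00 + 226.50 = 605.50.
632 > 605.50 → outlier.
951 > 605.50 → outlier.
All remaining values lie within [1.50, 605.50].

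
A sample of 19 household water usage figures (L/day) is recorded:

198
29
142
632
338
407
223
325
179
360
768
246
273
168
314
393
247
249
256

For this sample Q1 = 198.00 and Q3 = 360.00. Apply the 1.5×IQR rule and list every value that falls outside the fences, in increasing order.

IQR = Q3 − Q1 = 360.00 − 198.00 = 162.00.
Lower fence = Q1 − 1.5·IQR = 198.00 − 243.00 = -45.00.
Upper fence = Q3 + 1.5·IQR = 360.00 + 243.00 = 603.00.
632 > 603.00 → outlier.
768 > 603.00 → outlier.
All remaining values lie within [-45.00, 603.00].

632, 768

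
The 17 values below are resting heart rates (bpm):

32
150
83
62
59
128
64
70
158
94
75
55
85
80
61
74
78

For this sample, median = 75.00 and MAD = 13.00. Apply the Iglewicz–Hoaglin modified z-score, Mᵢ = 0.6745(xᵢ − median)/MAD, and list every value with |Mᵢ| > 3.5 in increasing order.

150, 158

|Mᵢ| > 3.5 ⇔ |xᵢ − 75.00| > 3.5·13.00/0.6745 = 67.46.
So outliers lie outside [7.54, 142.46].
150: M = 3.89 → outlier.
158: M = 4.31 → outlier.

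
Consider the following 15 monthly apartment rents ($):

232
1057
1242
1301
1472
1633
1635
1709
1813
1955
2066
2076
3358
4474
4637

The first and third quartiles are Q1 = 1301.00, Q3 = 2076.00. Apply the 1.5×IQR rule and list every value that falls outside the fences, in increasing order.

3358, 4474, 4637

IQR = Q3 − Q1 = 2076.00 − 1301.00 = 775.00.
Lower fence = Q1 − 1.5·IQR = 1301.00 − 1162.50 = 138.50.
Upper fence = Q3 + 1.5·IQR = 2076.00 + 1162.50 = 3238.50.
3358 > 3238.50 → outlier.
4474 > 3238.50 → outlier.
4637 > 3238.50 → outlier.
All remaining values lie within [138.50, 3238.50].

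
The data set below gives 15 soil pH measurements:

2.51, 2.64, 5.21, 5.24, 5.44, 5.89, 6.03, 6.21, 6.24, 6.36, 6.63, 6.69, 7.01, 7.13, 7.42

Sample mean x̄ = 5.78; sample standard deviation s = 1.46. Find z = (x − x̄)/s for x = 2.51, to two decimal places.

-2.24

z = (2.51 − 5.78) / 1.46 = -2.24.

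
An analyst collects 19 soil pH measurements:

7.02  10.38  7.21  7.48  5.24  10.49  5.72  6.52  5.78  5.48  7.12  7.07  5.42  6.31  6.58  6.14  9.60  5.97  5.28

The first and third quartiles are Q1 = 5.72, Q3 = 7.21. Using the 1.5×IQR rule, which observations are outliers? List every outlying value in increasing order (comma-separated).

IQR = Q3 − Q1 = 7.21 − 5.72 = 1.49.
Lower fence = Q1 − 1.5·IQR = 5.72 − 2.235 = 3.485.
Upper fence = Q3 + 1.5·IQR = 7.21 + 2.235 = 9.445.
9.60 > 9.445 → outlier.
10.38 > 9.445 → outlier.
10.49 > 9.445 → outlier.
All remaining values lie within [3.485, 9.445].

9.60, 10.38, 10.49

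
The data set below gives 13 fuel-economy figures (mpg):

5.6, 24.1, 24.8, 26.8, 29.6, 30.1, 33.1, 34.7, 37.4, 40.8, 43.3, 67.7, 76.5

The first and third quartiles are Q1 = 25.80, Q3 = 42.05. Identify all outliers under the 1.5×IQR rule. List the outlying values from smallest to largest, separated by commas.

67.7, 76.5

IQR = Q3 − Q1 = 42.05 − 25.80 = 16.25.
Lower fence = Q1 − 1.5·IQR = 25.80 − 24.375 = 1.425.
Upper fence = Q3 + 1.5·IQR = 42.05 + 24.375 = 66.425.
67.7 > 66.425 → outlier.
76.5 > 66.425 → outlier.
All remaining values lie within [1.425, 66.425].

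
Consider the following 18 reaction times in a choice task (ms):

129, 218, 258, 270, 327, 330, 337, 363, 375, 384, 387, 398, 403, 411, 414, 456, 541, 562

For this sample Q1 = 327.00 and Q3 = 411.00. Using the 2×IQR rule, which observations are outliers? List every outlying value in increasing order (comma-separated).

129

IQR = Q3 − Q1 = 411.00 − 327.00 = 84.00.
Lower fence = Q1 − 2·IQR = 327.00 − 168.00 = 159.00.
Upper fence = Q3 + 2·IQR = 411.00 + 168.00 = 579.00.
129 < 159.00 → outlier.
All remaining values lie within [159.00, 579.00].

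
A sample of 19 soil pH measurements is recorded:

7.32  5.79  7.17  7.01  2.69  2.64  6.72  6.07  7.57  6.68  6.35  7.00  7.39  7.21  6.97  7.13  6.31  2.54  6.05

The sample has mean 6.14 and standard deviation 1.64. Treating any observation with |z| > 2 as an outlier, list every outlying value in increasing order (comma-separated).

Cutoffs at x̄ ± 2s: 6.14 ± 2·1.64 = [2.86, 9.42].
2.54: z = -2.20, |z| > 2 → outlier.
2.64: z = -2.13, |z| > 2 → outlier.
2.69: z = -2.10, |z| > 2 → outlier.
Every other value lies within [2.86, 9.42].

2.54, 2.64, 2.69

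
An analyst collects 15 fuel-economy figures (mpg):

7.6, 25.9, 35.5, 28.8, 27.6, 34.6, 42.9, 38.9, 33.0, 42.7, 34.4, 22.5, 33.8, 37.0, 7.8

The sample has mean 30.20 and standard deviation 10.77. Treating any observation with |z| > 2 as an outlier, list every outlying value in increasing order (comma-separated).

Cutoffs at x̄ ± 2s: 30.20 ± 2·10.77 = [8.66, 51.74].
7.6: z = -2.10, |z| > 2 → outlier.
7.8: z = -2.08, |z| > 2 → outlier.
Every other value lies within [8.66, 51.74].

7.6, 7.8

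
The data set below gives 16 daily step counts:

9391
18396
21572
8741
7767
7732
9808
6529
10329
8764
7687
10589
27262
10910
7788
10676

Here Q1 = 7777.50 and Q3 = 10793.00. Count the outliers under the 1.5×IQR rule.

3

IQR = 3015.50; fences at 7777.50 − 4523.25 = 3254.25 and 10793.00 + 4523.25 = 15316.25.
Outside the cutoffs: 18396, 21572, 27262.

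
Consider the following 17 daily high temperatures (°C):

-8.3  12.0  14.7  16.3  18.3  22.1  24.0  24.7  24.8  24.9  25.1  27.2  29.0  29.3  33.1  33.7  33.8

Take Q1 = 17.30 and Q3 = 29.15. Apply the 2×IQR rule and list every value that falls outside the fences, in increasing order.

IQR = Q3 − Q1 = 29.15 − 17.30 = 11.85.
Lower fence = Q1 − 2·IQR = 17.30 − 23.70 = -6.40.
Upper fence = Q3 + 2·IQR = 29.15 + 23.70 = 52.85.
-8.3 < -6.40 → outlier.
All remaining values lie within [-6.40, 52.85].

-8.3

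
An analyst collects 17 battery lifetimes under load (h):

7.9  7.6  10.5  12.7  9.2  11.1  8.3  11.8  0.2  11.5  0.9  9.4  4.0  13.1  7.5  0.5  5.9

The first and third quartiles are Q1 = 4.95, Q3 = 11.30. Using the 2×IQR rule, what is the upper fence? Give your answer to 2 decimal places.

24.00

IQR = Q3 − Q1 = 11.30 − 4.95 = 6.35.
Lower fence = Q1 − 2·IQR = 4.95 − 12.70 = -7.75.
Upper fence = Q3 + 2·IQR = 11.30 + 12.70 = 24.00.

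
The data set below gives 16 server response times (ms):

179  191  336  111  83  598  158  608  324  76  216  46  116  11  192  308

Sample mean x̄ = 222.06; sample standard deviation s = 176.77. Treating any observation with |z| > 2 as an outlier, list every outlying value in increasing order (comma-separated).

598, 608

Cutoffs at x̄ ± 2s: 222.06 ± 2·176.77 = [-131.48, 575.60].
598: z = 2.13, |z| > 2 → outlier.
608: z = 2.18, |z| > 2 → outlier.
Every other value lies within [-131.48, 575.60].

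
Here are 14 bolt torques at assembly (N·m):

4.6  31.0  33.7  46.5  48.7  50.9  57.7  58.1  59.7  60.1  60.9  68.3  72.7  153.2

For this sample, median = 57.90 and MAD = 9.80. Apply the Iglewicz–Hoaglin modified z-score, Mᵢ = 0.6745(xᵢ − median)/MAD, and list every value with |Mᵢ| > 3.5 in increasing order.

4.6, 153.2

|Mᵢ| > 3.5 ⇔ |xᵢ − 57.90| > 3.5·9.80/0.6745 = 50.85.
So outliers lie outside [7.05, 108.75].
4.6: M = -3.67 → outlier.
153.2: M = 6.56 → outlier.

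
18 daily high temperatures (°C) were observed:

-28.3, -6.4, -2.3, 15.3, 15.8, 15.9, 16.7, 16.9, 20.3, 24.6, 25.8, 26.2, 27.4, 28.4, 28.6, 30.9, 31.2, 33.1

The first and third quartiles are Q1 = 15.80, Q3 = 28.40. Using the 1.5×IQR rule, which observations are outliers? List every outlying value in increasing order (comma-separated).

-28.3, -6.4

IQR = Q3 − Q1 = 28.40 − 15.80 = 12.60.
Lower fence = Q1 − 1.5·IQR = 15.80 − 18.90 = -3.10.
Upper fence = Q3 + 1.5·IQR = 28.40 + 18.90 = 47.30.
-28.3 < -3.10 → outlier.
-6.4 < -3.10 → outlier.
All remaining values lie within [-3.10, 47.30].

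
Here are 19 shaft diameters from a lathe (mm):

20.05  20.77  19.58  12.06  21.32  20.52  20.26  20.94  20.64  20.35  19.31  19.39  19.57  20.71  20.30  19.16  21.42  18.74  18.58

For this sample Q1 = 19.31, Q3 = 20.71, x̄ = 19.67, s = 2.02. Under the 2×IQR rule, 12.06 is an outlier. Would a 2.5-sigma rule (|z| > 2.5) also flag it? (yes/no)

yes

z = (12.06 − 19.67) / 2.02 = -3.77.
|z| = 3.77 > 2.5.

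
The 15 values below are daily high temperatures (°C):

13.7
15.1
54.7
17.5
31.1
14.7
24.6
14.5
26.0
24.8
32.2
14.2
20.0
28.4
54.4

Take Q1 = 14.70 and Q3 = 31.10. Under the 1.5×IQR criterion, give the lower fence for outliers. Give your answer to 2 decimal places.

-9.90

IQR = Q3 − Q1 = 31.10 − 14.70 = 16.40.
Lower fence = Q1 − 1.5·IQR = 14.70 − 24.60 = -9.90.
Upper fence = Q3 + 1.5·IQR = 31.10 + 24.60 = 55.70.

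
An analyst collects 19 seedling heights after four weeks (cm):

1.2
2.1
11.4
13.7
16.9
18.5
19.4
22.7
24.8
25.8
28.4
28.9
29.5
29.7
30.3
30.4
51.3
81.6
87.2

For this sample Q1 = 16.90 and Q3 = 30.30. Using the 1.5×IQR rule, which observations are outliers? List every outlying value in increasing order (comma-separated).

51.3, 81.6, 87.2

IQR = Q3 − Q1 = 30.30 − 16.90 = 13.40.
Lower fence = Q1 − 1.5·IQR = 16.90 − 20.10 = -3.20.
Upper fence = Q3 + 1.5·IQR = 30.30 + 20.10 = 50.40.
51.3 > 50.40 → outlier.
81.6 > 50.40 → outlier.
87.2 > 50.40 → outlier.
All remaining values lie within [-3.20, 50.40].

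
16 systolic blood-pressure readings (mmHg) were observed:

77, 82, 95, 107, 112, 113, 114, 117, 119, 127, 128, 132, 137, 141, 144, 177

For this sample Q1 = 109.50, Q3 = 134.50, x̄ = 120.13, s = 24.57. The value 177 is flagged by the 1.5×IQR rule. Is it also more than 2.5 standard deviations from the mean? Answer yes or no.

no

z = (177 − 120.13) / 24.57 = 2.31.
|z| = 2.31 ≤ 2.5.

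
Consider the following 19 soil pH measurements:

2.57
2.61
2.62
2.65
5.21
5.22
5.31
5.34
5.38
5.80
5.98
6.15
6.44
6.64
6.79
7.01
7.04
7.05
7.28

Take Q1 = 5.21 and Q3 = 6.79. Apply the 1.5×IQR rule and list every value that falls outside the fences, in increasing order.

IQR = Q3 − Q1 = 6.79 − 5.21 = 1.58.
Lower fence = Q1 − 1.5·IQR = 5.21 − 2.37 = 2.84.
Upper fence = Q3 + 1.5·IQR = 6.79 + 2.37 = 9.16.
2.57 < 2.84 → outlier.
2.61 < 2.84 → outlier.
2.62 < 2.84 → outlier.
2.65 < 2.84 → outlier.
All remaining values lie within [2.84, 9.16].

2.57, 2.61, 2.62, 2.65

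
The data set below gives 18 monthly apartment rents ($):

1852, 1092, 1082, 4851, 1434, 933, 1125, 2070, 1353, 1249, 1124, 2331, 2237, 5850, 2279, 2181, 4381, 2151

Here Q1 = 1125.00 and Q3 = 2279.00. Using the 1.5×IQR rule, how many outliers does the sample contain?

IQR = 1154.00; fences at 1125.00 − 1731.00 = -606.00 and 2279.00 + 1731.00 = 4010.00.
Outside the cutoffs: 4381, 4851, 5850.

3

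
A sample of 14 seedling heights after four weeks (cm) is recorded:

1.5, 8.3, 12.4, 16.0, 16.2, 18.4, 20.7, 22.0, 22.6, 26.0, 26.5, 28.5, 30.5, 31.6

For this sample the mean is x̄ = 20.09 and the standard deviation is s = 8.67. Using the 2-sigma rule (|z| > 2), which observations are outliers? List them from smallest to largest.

1.5

Cutoffs at x̄ ± 2s: 20.09 ± 2·8.67 = [2.75, 37.43].
1.5: z = -2.14, |z| > 2 → outlier.
Every other value lies within [2.75, 37.43].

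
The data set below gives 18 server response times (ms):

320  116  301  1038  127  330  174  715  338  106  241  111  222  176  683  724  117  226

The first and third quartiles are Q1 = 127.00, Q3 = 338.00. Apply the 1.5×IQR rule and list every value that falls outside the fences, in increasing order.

IQR = Q3 − Q1 = 338.00 − 127.00 = 211.00.
Lower fence = Q1 − 1.5·IQR = 127.00 − 316.50 = -189.50.
Upper fence = Q3 + 1.5·IQR = 338.00 + 316.50 = 654.50.
683 > 654.50 → outlier.
715 > 654.50 → outlier.
724 > 654.50 → outlier.
1038 > 654.50 → outlier.
All remaining values lie within [-189.50, 654.50].

683, 715, 724, 1038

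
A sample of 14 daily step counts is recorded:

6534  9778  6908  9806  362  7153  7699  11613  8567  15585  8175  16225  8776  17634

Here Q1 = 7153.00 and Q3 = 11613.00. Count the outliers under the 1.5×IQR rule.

IQR = 4460.00; fences at 7153.00 − 6690.00 = 463.00 and 11613.00 + 6690.00 = 18303.00.
Outside the cutoffs: 362.

1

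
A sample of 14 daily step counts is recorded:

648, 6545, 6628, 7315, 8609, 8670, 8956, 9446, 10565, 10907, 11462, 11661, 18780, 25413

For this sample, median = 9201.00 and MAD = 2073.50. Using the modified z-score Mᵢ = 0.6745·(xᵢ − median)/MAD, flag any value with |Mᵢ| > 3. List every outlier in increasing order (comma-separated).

|Mᵢ| > 3 ⇔ |xᵢ − 9201.00| > 3·2073.50/0.6745 = 9222.39.
So outliers lie outside [-21.39, 18423.39].
18780: M = 3.12 → outlier.
25413: M = 5.27 → outlier.

18780, 25413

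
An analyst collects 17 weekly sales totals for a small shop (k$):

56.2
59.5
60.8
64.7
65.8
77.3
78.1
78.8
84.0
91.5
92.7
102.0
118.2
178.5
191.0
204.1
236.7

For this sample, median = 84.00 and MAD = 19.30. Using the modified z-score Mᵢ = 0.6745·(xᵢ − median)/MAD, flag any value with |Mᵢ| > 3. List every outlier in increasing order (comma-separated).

178.5, 191.0, 204.1, 236.7

|Mᵢ| > 3 ⇔ |xᵢ − 84.00| > 3·19.30/0.6745 = 85.84.
So outliers lie outside [-1.84, 169.84].
178.5: M = 3.30 → outlier.
191.0: M = 3.74 → outlier.
204.1: M = 4.20 → outlier.
236.7: M = 5.34 → outlier.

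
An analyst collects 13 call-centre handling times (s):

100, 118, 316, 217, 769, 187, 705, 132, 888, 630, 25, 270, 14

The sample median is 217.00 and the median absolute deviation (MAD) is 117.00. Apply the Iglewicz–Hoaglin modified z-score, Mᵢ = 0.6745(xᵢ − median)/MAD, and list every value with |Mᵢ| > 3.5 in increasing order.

|Mᵢ| > 3.5 ⇔ |xᵢ − 217.00| > 3.5·117.00/0.6745 = 607.12.
So outliers lie outside [-390.12, 824.12].
888: M = 3.87 → outlier.

888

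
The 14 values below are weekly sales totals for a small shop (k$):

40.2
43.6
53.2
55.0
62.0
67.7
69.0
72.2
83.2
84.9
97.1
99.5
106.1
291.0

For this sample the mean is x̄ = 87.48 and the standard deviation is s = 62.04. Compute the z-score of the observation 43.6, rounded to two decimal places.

-0.71

z = (43.6 − 87.48) / 62.04 = -0.71.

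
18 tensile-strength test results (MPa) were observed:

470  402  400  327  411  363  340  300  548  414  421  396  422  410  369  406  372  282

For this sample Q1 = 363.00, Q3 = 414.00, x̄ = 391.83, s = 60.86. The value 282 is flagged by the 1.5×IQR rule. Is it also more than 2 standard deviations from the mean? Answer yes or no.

z = (282 − 391.83) / 60.86 = -1.80.
|z| = 1.80 ≤ 2.

no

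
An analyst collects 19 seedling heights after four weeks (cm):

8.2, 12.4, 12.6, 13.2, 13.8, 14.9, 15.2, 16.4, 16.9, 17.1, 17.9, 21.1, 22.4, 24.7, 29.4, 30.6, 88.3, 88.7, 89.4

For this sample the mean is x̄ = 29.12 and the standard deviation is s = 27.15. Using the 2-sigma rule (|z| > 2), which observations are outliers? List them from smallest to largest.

88.3, 88.7, 89.4

Cutoffs at x̄ ± 2s: 29.12 ± 2·27.15 = [-25.18, 83.42].
88.3: z = 2.18, |z| > 2 → outlier.
88.7: z = 2.19, |z| > 2 → outlier.
89.4: z = 2.22, |z| > 2 → outlier.
Every other value lies within [-25.18, 83.42].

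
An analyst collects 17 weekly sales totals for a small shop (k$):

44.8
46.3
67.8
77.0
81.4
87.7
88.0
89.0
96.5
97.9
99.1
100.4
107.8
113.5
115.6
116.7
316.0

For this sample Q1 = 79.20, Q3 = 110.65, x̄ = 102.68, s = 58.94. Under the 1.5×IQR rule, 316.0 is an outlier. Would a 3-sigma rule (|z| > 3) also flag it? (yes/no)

yes

z = (316.0 − 102.68) / 58.94 = 3.62.
|z| = 3.62 > 3.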